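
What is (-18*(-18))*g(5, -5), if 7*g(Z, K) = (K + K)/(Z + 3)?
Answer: -405/7 ≈ -57.857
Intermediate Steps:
g(Z, K) = 2*K/(7*(3 + Z)) (g(Z, K) = ((K + K)/(Z + 3))/7 = ((2*K)/(3 + Z))/7 = (2*K/(3 + Z))/7 = 2*K/(7*(3 + Z)))
(-18*(-18))*g(5, -5) = (-18*(-18))*((2/7)*(-5)/(3 + 5)) = 324*((2/7)*(-5)/8) = 324*((2/7)*(-5)*(⅛)) = 324*(-5/28) = -405/7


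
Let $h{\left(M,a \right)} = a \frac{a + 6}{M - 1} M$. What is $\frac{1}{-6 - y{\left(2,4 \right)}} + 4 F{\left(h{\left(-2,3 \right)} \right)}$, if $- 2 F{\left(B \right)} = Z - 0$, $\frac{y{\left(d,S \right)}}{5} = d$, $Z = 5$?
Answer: $- \frac{161}{16} \approx -10.063$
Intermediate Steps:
$y{\left(d,S \right)} = 5 d$
$h{\left(M,a \right)} = \frac{M a \left(6 + a\right)}{-1 + M}$ ($h{\left(M,a \right)} = a \frac{6 + a}{-1 + M} M = \frac{a \left(6 + a\right)}{-1 + M} M = \frac{M a \left(6 + a\right)}{-1 + M}$)
$F{\left(B \right)} = - \frac{5}{2}$ ($F{\left(B \right)} = - \frac{5 - 0}{2} = - \frac{5 + 0}{2} = \left(- \frac{1}{2}\right) 5 = - \frac{5}{2}$)
$\frac{1}{-6 - y{\left(2,4 \right)}} + 4 F{\left(h{\left(-2,3 \right)} \right)} = \frac{1}{-6 - 5 \cdot 2} + 4 \left(- \frac{5}{2}\right) = \frac{1}{-6 - 10} - 10 = \frac{1}{-16} - 10 = - \frac{1}{16} - 10 = - \frac{161}{16}$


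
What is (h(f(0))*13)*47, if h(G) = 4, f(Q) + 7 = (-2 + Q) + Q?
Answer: 2444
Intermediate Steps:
f(Q) = -9 + 2*Q (f(Q) = -7 + ((-2 + Q) + Q) = -7 + (-2 + 2*Q) = -9 + 2*Q)
(h(f(0))*13)*47 = (4*13)*47 = 52*47 = 2444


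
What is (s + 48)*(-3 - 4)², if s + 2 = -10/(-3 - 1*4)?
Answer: 2324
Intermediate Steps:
s = -4/7 (s = -2 - 10/(-3 - 1*4) = -2 - 10/(-3 - 4) = -2 - 10/(-7) = -2 - 10*(-⅐) = -2 + 10/7 = -4/7 ≈ -0.57143)
(s + 48)*(-3 - 4)² = (-4/7 + 48)*(-3 - 4)² = (332/7)*(-7)² = (332/7)*49 = 2324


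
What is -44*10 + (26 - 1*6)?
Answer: -420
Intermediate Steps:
-44*10 + (26 - 1*6) = -440 + (26 - 6) = -440 + 20 = -420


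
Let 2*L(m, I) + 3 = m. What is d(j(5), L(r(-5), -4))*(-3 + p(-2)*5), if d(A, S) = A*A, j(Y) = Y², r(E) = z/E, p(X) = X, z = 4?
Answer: -8125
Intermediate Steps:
r(E) = 4/E
L(m, I) = -3/2 + m/2
d(A, S) = A²
d(j(5), L(r(-5), -4))*(-3 + p(-2)*5) = (5²)²*(-3 - 2*5) = 25²*(-3 - 10) = 625*(-13) = -8125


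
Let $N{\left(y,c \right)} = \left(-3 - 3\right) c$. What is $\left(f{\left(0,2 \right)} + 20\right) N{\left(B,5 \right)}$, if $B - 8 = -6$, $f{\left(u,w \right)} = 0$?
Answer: $-600$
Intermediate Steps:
$B = 2$ ($B = 8 - 6 = 2$)
$N{\left(y,c \right)} = - 6 c$
$\left(f{\left(0,2 \right)} + 20\right) N{\left(B,5 \right)} = \left(0 + 20\right) \left(\left(-6\right) 5\right) = 20 \left(-30\right) = -600$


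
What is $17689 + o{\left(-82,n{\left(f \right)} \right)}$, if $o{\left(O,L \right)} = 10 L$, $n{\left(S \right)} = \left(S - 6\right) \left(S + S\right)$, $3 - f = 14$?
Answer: $21429$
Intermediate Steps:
$f = -11$ ($f = 3 - 14 = -11$)
$n{\left(S \right)} = 2 S \left(-6 + S\right)$ ($n{\left(S \right)} = \left(-6 + S\right) 2 S = 2 S \left(-6 + S\right)$)
$17689 + o{\left(-82,n{\left(f \right)} \right)} = 17689 + 10 \cdot 2 \left(-11\right) \left(-6 - 11\right) = 17689 + 10 \cdot 2 \left(-11\right) \left(-17\right) = 17689 + 10 \cdot 374 = 17689 + 3740 = 21429$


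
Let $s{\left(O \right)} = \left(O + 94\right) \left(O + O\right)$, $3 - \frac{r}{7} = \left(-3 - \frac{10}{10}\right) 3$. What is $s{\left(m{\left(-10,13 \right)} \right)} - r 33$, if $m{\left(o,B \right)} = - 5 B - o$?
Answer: $-7755$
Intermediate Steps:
$m{\left(o,B \right)} = - o - 5 B$
$r = 105$ ($r = 21 - 7 \left(-3 - \frac{10}{10}\right) 3 = 21 - 7 \left(-3 - 1\right) 3 = 21 - 7 \left(\left(-4\right) 3\right) = 21 - -84 = 21 + 84 = 105$)
$s{\left(O \right)} = 2 O \left(94 + O\right)$ ($s{\left(O \right)} = \left(94 + O\right) 2 O = 2 O \left(94 + O\right)$)
$s{\left(m{\left(-10,13 \right)} \right)} - r 33 = 2 \left(\left(-1\right) \left(-10\right) - 65\right) \left(94 - 55\right) - 105 \cdot 33 = 2 \left(10 - 65\right) \left(94 + \left(10 - 65\right)\right) - 3465 = 2 \left(-55\right) \left(94 - 55\right) - 3465 = 2 \left(-55\right) 39 - 3465 = -4290 - 3465 = -7755$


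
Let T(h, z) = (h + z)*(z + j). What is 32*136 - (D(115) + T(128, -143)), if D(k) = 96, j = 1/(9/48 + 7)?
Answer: 48601/23 ≈ 2113.1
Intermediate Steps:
j = 16/115 (j = 1/(9*(1/48) + 7) = 1/(3/16 + 7) = 1/(115/16) = 16/115 ≈ 0.13913)
T(h, z) = (16/115 + z)*(h + z) (T(h, z) = (h + z)*(z + 16/115) = (h + z)*(16/115 + z) = (16/115 + z)*(h + z))
32*136 - (D(115) + T(128, -143)) = 32*136 - (96 + ((-143)² + (16/115)*128 + (16/115)*(-143) + 128*(-143))) = 4352 - (96 + (20449 + 2048/115 - 2288/115 - 18304)) = 4352 - (96 + 49287/23) = 4352 - 1*51495/23 = 4352 - 51495/23 = 48601/23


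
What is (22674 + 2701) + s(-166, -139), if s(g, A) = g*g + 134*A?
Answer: 34305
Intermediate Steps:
s(g, A) = g**2 + 134*A
(22674 + 2701) + s(-166, -139) = (22674 + 2701) + ((-166)**2 + 134*(-139)) = 25375 + (27556 - 18626) = 25375 + 8930 = 34305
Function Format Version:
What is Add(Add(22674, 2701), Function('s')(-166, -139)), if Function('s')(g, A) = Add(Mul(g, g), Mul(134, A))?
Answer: 34305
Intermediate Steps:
Function('s')(g, A) = Add(Pow(g, 2), Mul(134, A))
Add(Add(22674, 2701), Function('s')(-166, -139)) = Add(Add(22674, 2701), Add(Pow(-166, 2), Mul(134, -139))) = Add(25375, Add(27556, -18626)) = Add(25375, 8930) = 34305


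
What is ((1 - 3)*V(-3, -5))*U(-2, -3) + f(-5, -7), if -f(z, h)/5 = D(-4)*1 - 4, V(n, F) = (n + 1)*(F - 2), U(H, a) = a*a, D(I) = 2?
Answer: -242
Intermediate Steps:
U(H, a) = a²
V(n, F) = (1 + n)*(-2 + F)
f(z, h) = 10 (f(z, h) = -5*(2*1 - 4) = -5*(2 - 4) = -5*(-2) = 10)
((1 - 3)*V(-3, -5))*U(-2, -3) + f(-5, -7) = ((1 - 3)*(-2 - 5 - 2*(-3) - 5*(-3)))*(-3)² + 10 = -2*(-2 - 5 + 6 + 15)*9 + 10 = -2*14*9 + 10 = -28*9 + 10 = -252 + 10 = -242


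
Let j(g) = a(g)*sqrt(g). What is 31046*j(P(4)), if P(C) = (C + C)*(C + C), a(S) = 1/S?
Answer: 15523/4 ≈ 3880.8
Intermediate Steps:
P(C) = 4*C**2 (P(C) = (2*C)*(2*C) = 4*C**2)
j(g) = 1/sqrt(g) (j(g) = sqrt(g)/g = 1/sqrt(g))
31046*j(P(4)) = 31046/sqrt(4*4**2) = 31046/sqrt(4*16) = 31046/sqrt(64) = 31046*(1/8) = 15523/4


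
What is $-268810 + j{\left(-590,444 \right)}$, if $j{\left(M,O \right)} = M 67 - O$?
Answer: $-308784$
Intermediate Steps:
$j{\left(M,O \right)} = - O + 67 M$ ($j{\left(M,O \right)} = 67 M - O = - O + 67 M$)
$-268810 + j{\left(-590,444 \right)} = -268810 + \left(\left(-1\right) 444 + 67 \left(-590\right)\right) = -268810 - 39974 = -308784$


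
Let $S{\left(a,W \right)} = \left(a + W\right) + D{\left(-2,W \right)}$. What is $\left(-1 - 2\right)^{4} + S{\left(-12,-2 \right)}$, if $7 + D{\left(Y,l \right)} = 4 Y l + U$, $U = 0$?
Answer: $76$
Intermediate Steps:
$D{\left(Y,l \right)} = -7 + 4 Y l$ ($D{\left(Y,l \right)} = -7 + \left(4 Y l + 0\right) = -7 + 4 Y l$)
$S{\left(a,W \right)} = -7 + a - 7 W$ ($S{\left(a,W \right)} = \left(a + W\right) + \left(-7 + 4 \left(-2\right) W\right) = \left(W + a\right) - \left(7 + 8 W\right) = -7 + a - 7 W$)
$\left(-1 - 2\right)^{4} + S{\left(-12,-2 \right)} = \left(-1 - 2\right)^{4} - 5 = \left(-3\right)^{4} - 5 = 81 - 5 = 76$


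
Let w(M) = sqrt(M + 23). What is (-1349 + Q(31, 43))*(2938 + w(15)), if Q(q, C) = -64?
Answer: -4151394 - 1413*sqrt(38) ≈ -4.1601e+6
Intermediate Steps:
w(M) = sqrt(23 + M)
(-1349 + Q(31, 43))*(2938 + w(15)) = (-1349 - 64)*(2938 + sqrt(23 + 15)) = -1413*(2938 + sqrt(38)) = -4151394 - 1413*sqrt(38)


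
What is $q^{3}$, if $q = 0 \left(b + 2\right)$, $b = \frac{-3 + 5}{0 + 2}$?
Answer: $0$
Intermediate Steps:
$b = 1$ ($b = \frac{2}{2} = 2 \cdot \frac{1}{2} = 1$)
$q = 0$ ($q = 0 \left(1 + 2\right) = 0 \cdot 3 = 0$)
$q^{3} = 0^{3} = 0$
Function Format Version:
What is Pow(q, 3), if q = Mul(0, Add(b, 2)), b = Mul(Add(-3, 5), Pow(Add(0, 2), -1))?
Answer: 0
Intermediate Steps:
b = 1 (b = Mul(2, Pow(2, -1)) = Mul(2, Rational(1, 2)) = 1)
q = 0 (q = Mul(0, Add(1, 2)) = Mul(0, 3) = 0)
Pow(q, 3) = Pow(0, 3) = 0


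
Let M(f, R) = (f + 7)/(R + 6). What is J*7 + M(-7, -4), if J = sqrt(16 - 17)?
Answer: 7*I ≈ 7.0*I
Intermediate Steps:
J = I (J = sqrt(-1) = I ≈ 1.0*I)
M(f, R) = (7 + f)/(6 + R)
J*7 + M(-7, -4) = I*7 + (7 - 7)/(6 - 4) = 7*I + 0/2 = 7*I + (1/2)*0 = 7*I + 0 = 7*I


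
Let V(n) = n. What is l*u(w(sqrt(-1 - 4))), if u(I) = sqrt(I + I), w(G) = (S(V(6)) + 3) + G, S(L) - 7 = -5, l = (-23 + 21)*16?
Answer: -32*sqrt(10 + 2*I*sqrt(5)) ≈ -103.58 - 22.106*I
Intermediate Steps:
l = -32 (l = -2*16 = -32)
S(L) = 2 (S(L) = 7 - 5 = 2)
w(G) = 5 + G (w(G) = (2 + 3) + G = 5 + G)
u(I) = sqrt(2)*sqrt(I) (u(I) = sqrt(2*I) = sqrt(2)*sqrt(I))
l*u(w(sqrt(-1 - 4))) = -32*sqrt(2)*sqrt(5 + sqrt(-1 - 4)) = -32*sqrt(2)*sqrt(5 + sqrt(-5)) = -32*sqrt(2)*sqrt(5 + I*sqrt(5))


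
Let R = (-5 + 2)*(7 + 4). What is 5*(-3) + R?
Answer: -48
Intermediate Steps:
R = -33 (R = -3*11 = -33)
5*(-3) + R = 5*(-3) - 33 = -15 - 33 = -48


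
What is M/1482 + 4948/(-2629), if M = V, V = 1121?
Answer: -230833/205062 ≈ -1.1257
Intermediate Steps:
M = 1121
M/1482 + 4948/(-2629) = 1121/1482 + 4948/(-2629) = 1121*(1/1482) + 4948*(-1/2629) = 59/78 - 4948/2629 = -230833/205062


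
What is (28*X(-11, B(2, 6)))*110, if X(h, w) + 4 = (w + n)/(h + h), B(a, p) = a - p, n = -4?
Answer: -11200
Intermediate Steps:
X(h, w) = -4 + (-4 + w)/(2*h) (X(h, w) = -4 + (w - 4)/(h + h) = -4 + (-4 + w)/((2*h)) = -4 + (-4 + w)*(1/(2*h)) = -4 + (-4 + w)/(2*h))
(28*X(-11, B(2, 6)))*110 = (28*((1/2)*(-4 + (2 - 1*6) - 8*(-11))/(-11)))*110 = (28*((1/2)*(-1/11)*(-4 + (2 - 6) + 88)))*110 = (28*((1/2)*(-1/11)*(-4 - 4 + 88)))*110 = (28*((1/2)*(-1/11)*80))*110 = (28*(-40/11))*110 = -1120/11*110 = -11200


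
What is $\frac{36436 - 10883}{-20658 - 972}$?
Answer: $- \frac{25553}{21630} \approx -1.1814$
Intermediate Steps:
$\frac{36436 - 10883}{-20658 - 972} = \frac{25553}{-20658 - 972} = \frac{25553}{-21630} = 25553 \left(- \frac{1}{21630}\right) = - \frac{25553}{21630}$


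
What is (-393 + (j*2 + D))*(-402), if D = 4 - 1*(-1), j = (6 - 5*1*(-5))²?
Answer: -616668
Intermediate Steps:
j = 961 (j = (6 - 5*(-5))² = (6 + 25)² = 31² = 961)
D = 5 (D = 4 + 1 = 5)
(-393 + (j*2 + D))*(-402) = (-393 + (961*2 + 5))*(-402) = (-393 + (1922 + 5))*(-402) = (-393 + 1927)*(-402) = 1534*(-402) = -616668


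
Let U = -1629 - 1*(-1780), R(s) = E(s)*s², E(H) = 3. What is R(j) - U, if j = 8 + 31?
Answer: 4412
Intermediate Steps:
j = 39
R(s) = 3*s²
U = 151 (U = -1629 + 1780 = 151)
R(j) - U = 3*39² - 1*151 = 3*1521 - 151 = 4563 - 151 = 4412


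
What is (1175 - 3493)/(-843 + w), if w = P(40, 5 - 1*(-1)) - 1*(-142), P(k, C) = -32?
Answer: 2318/733 ≈ 3.1623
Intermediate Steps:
w = 110 (w = -32 - 1*(-142) = -32 + 142 = 110)
(1175 - 3493)/(-843 + w) = (1175 - 3493)/(-843 + 110) = -2318/(-733) = -2318*(-1/733) = 2318/733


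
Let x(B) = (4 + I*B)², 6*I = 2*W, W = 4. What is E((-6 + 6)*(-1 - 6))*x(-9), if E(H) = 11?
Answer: 704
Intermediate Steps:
I = 4/3 (I = (2*4)/6 = (⅙)*8 = 4/3 ≈ 1.3333)
x(B) = (4 + 4*B/3)²
E((-6 + 6)*(-1 - 6))*x(-9) = 11*(16*(3 - 9)²/9) = 11*((16/9)*(-6)²) = 11*((16/9)*36) = 11*64 = 704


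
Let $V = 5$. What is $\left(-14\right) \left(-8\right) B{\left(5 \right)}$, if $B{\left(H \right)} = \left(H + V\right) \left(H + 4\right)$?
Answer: $10080$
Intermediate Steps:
$B{\left(H \right)} = \left(4 + H\right) \left(5 + H\right)$ ($B{\left(H \right)} = \left(H + 5\right) \left(H + 4\right) = \left(5 + H\right) \left(4 + H\right) = \left(4 + H\right) \left(5 + H\right)$)
$\left(-14\right) \left(-8\right) B{\left(5 \right)} = \left(-14\right) \left(-8\right) \left(20 + 5^{2} + 9 \cdot 5\right) = 112 \left(20 + 25 + 45\right) = 112 \cdot 90 = 10080$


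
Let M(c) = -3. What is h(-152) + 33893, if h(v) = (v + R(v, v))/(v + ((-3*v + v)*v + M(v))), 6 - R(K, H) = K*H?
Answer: 1571404409/46363 ≈ 33894.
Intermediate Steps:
R(K, H) = 6 - H*K (R(K, H) = 6 - K*H = 6 - H*K)
h(v) = (6 + v - v**2)/(-3 + v - 2*v**2) (h(v) = (v + (6 - v*v))/(v + ((-3*v + v)*v - 3)) = (v + (6 - v**2))/(v + ((-2*v)*v - 3)) = (6 + v - v**2)/(v + (-2*v**2 - 3)) = (6 + v - v**2)/(v + (-3 - 2*v**2)) = (6 + v - v**2)/(-3 + v - 2*v**2))
h(-152) + 33893 = (-6 + (-152)**2 - 1*(-152))/(3 - 1*(-152) + 2*(-152)**2) + 33893 = (-6 + 23104 + 152)/(3 + 152 + 2*23104) + 33893 = 23250/(3 + 152 + 46208) + 33893 = 23250/46363 + 33893 = 1571404409/46363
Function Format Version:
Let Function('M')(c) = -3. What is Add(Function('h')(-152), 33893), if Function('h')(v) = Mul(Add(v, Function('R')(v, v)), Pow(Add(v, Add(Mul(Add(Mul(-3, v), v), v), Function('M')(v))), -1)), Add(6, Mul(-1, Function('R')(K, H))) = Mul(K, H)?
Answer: Rational(1571404409, 46363) ≈ 33894.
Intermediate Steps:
Function('R')(K, H) = Add(6, Mul(-1, H, K)) (Function('R')(K, H) = Add(6, Mul(-1, Mul(K, H))) = Add(6, Mul(-1, Mul(H, K))) = Add(6, Mul(-1, H, K)))
Function('h')(v) = Mul(Pow(Add(-3, v, Mul(-2, Pow(v, 2))), -1), Add(6, v, Mul(-1, Pow(v, 2)))) (Function('h')(v) = Mul(Add(v, Add(6, Mul(-1, v, v))), Pow(Add(v, Add(Mul(Add(Mul(-3, v), v), v), -3)), -1)) = Mul(Add(v, Add(6, Mul(-1, Pow(v, 2)))), Pow(Add(v, Add(Mul(Mul(-2, v), v), -3)), -1)) = Mul(Add(6, v, Mul(-1, Pow(v, 2))), Pow(Add(v, Add(Mul(-2, Pow(v, 2)), -3)), -1)) = Mul(Add(6, v, Mul(-1, Pow(v, 2))), Pow(Add(v, Add(-3, Mul(-2, Pow(v, 2)))), -1)) = Mul(Add(6, v, Mul(-1, Pow(v, 2))), Pow(Add(-3, v, Mul(-2, Pow(v, 2))), -1)) = Mul(Pow(Add(-3, v, Mul(-2, Pow(v, 2))), -1), Add(6, v, Mul(-1, Pow(v, 2)))))
Add(Function('h')(-152), 33893) = Add(Mul(Pow(Add(3, Mul(-1, -152), Mul(2, Pow(-152, 2))), -1), Add(-6, Pow(-152, 2), Mul(-1, -152))), 33893) = Add(Mul(Pow(Add(3, 152, Mul(2, 23104)), -1), Add(-6, 23104, 152)), 33893) = Add(Mul(Pow(Add(3, 152, 46208), -1), 23250), 33893) = Add(Mul(Pow(46363, -1), 23250), 33893) = Add(Mul(Rational(1, 46363), 23250), 33893) = Add(Rational(23250, 46363), 33893) = Rational(1571404409, 46363)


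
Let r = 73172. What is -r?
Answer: -73172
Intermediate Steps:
-r = -1*73172 = -73172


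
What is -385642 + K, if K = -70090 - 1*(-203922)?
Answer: -251810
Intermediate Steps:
K = 133832 (K = -70090 + 203922 = 133832)
-385642 + K = -385642 + 133832 = -251810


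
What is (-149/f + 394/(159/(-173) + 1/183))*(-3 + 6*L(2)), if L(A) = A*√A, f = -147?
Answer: 130665449/101234 - 261330898*√2/50617 ≈ -6010.7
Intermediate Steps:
L(A) = A^(3/2)
(-149/f + 394/(159/(-173) + 1/183))*(-3 + 6*L(2)) = (-149/(-147) + 394/(159/(-173) + 1/183))*(-3 + 6*2^(3/2)) = (-149*(-1/147) + 394/(159*(-1/173) + 1*(1/183)))*(-3 + 6*(2*√2)) = (149/147 + 394/(-159/173 + 1/183))*(-3 + 12*√2) = (149/147 + 394/(-28924/31659))*(-3 + 12*√2) = (149/147 + 394*(-31659/28924))*(-3 + 12*√2) = (149/147 - 6236823/14462)*(-3 + 12*√2) = -130665449*(-3 + 12*√2)/303702 = 130665449/101234 - 261330898*√2/50617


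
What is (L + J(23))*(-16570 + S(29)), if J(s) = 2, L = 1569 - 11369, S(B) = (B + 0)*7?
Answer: 160363866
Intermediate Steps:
S(B) = 7*B (S(B) = B*7 = 7*B)
L = -9800
(L + J(23))*(-16570 + S(29)) = (-9800 + 2)*(-16570 + 7*29) = -9798*(-16570 + 203) = -9798*(-16367) = 160363866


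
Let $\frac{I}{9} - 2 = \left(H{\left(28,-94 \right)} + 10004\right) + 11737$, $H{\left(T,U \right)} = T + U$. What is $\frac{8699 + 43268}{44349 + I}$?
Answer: $\frac{51967}{239442} \approx 0.21703$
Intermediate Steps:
$I = 195093$ ($I = 18 + 9 \left(\left(\left(28 - 94\right) + 10004\right) + 11737\right) = 18 + 9 \left(\left(-66 + 10004\right) + 11737\right) = 18 + 9 \left(9938 + 11737\right) = 18 + 9 \cdot 21675 = 18 + 195075 = 195093$)
$\frac{8699 + 43268}{44349 + I} = \frac{8699 + 43268}{44349 + 195093} = \frac{51967}{239442}$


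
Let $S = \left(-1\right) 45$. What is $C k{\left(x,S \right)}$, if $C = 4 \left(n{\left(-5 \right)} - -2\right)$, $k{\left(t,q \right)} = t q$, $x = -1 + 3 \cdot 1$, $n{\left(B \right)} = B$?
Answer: $1080$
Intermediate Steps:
$S = -45$
$x = 2$ ($x = -1 + 3 = 2$)
$k{\left(t,q \right)} = q t$
$C = -12$ ($C = 4 \left(-5 - -2\right) = 4 \left(-5 + \left(5 - 3\right)\right) = 4 \left(-5 + 2\right) = 4 \left(-3\right) = -12$)
$C k{\left(x,S \right)} = - 12 \left(\left(-45\right) 2\right) = \left(-12\right) \left(-90\right) = 1080$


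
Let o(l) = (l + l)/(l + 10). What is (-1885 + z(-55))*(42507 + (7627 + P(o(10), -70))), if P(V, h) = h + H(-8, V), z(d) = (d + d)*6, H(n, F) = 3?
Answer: -127420515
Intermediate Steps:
o(l) = 2*l/(10 + l) (o(l) = (2*l)/(10 + l) = 2*l/(10 + l))
z(d) = 12*d (z(d) = (2*d)*6 = 12*d)
P(V, h) = 3 + h (P(V, h) = h + 3 = 3 + h)
(-1885 + z(-55))*(42507 + (7627 + P(o(10), -70))) = (-1885 + 12*(-55))*(42507 + (7627 + (3 - 70))) = (-1885 - 660)*(42507 + (7627 - 67)) = -2545*(42507 + 7560) = -2545*50067 = -127420515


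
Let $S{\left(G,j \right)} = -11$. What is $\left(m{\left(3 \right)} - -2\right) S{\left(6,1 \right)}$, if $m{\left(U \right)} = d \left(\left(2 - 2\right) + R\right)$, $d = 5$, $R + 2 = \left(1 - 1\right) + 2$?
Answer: $-22$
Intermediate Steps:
$R = 0$ ($R = -2 + \left(\left(1 - 1\right) + 2\right) = -2 + \left(0 + 2\right) = -2 + 2 = 0$)
$m{\left(U \right)} = 0$ ($m{\left(U \right)} = 5 \left(\left(2 - 2\right) + 0\right) = 5 \left(0 + 0\right) = 5 \cdot 0 = 0$)
$\left(m{\left(3 \right)} - -2\right) S{\left(6,1 \right)} = \left(0 - -2\right) \left(-11\right) = \left(0 + 2\right) \left(-11\right) = 2 \left(-11\right) = -22$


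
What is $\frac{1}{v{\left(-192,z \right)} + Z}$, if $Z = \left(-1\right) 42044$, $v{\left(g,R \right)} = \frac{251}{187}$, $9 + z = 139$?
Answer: $- \frac{187}{7861977} \approx -2.3785 \cdot 10^{-5}$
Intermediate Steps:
$z = 130$ ($z = -9 + 139 = 130$)
$v{\left(g,R \right)} = \frac{251}{187}$ ($v{\left(g,R \right)} = 251 \cdot \frac{1}{187} = \frac{251}{187}$)
$Z = -42044$
$\frac{1}{v{\left(-192,z \right)} + Z} = \frac{1}{\frac{251}{187} - 42044} = \frac{1}{- \frac{7861977}{187}} = - \frac{187}{7861977}$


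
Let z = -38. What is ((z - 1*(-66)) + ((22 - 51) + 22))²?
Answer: 441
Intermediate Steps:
((z - 1*(-66)) + ((22 - 51) + 22))² = ((-38 - 1*(-66)) + ((22 - 51) + 22))² = ((-38 + 66) + (-29 + 22))² = (28 - 7)² = 21² = 441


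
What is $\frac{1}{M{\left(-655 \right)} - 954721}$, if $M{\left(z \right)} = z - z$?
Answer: $- \frac{1}{954721} \approx -1.0474 \cdot 10^{-6}$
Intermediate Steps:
$M{\left(z \right)} = 0$
$\frac{1}{M{\left(-655 \right)} - 954721} = \frac{1}{0 - 954721} = \frac{1}{-954721} = - \frac{1}{954721}$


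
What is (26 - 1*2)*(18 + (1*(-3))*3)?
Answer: 216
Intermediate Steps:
(26 - 1*2)*(18 + (1*(-3))*3) = (26 - 2)*(18 - 3*3) = 24*(18 - 9) = 24*9 = 216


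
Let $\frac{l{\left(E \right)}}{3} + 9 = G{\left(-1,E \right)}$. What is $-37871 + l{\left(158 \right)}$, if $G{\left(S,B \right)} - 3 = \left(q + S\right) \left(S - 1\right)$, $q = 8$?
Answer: $-37931$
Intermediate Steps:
$G{\left(S,B \right)} = 3 + \left(-1 + S\right) \left(8 + S\right)$ ($G{\left(S,B \right)} = 3 + \left(8 + S\right) \left(S - 1\right) = 3 + \left(8 + S\right) \left(-1 + S\right) = 3 + \left(-1 + S\right) \left(8 + S\right)$)
$l{\left(E \right)} = -60$ ($l{\left(E \right)} = -27 + 3 \left(-5 + \left(-1\right)^{2} + 7 \left(-1\right)\right) = -27 + 3 \left(-5 + 1 - 7\right) = -27 + 3 \left(-11\right) = -27 - 33 = -60$)
$-37871 + l{\left(158 \right)} = -37871 - 60 = -37931$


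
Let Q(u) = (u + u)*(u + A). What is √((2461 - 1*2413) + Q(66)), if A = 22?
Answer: 108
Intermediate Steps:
Q(u) = 2*u*(22 + u) (Q(u) = (u + u)*(u + 22) = (2*u)*(22 + u) = 2*u*(22 + u))
√((2461 - 1*2413) + Q(66)) = √((2461 - 1*2413) + 2*66*(22 + 66)) = √((2461 - 2413) + 2*66*88) = √(48 + 11616) = √11664 = 108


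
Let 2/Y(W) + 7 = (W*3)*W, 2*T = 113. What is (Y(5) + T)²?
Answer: 923521/289 ≈ 3195.6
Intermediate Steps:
T = 113/2 (T = (½)*113 = 113/2 ≈ 56.500)
Y(W) = 2/(-7 + 3*W²) (Y(W) = 2/(-7 + (W*3)*W) = 2/(-7 + (3*W)*W) = 2/(-7 + 3*W²))
(Y(5) + T)² = (2/(-7 + 3*5²) + 113/2)² = (2/(-7 + 3*25) + 113/2)² = (2/(-7 + 75) + 113/2)² = (2/68 + 113/2)² = (2*(1/68) + 113/2)² = (1/34 + 113/2)² = (961/17)² = 923521/289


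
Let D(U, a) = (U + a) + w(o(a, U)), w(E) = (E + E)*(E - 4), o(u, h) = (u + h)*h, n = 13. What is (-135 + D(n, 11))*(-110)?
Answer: -21128910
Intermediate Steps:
o(u, h) = h*(h + u) (o(u, h) = (h + u)*h = h*(h + u))
w(E) = 2*E*(-4 + E) (w(E) = (2*E)*(-4 + E) = 2*E*(-4 + E))
D(U, a) = U + a + 2*U*(-4 + U*(U + a))*(U + a) (D(U, a) = (U + a) + 2*(U*(U + a))*(-4 + U*(U + a)) = (U + a) + 2*U*(-4 + U*(U + a))*(U + a) = U + a + 2*U*(-4 + U*(U + a))*(U + a))
(-135 + D(n, 11))*(-110) = (-135 + (13 + 11 + 2*13*(-4 + 13*(13 + 11))*(13 + 11)))*(-110) = (-135 + (13 + 11 + 2*13*(-4 + 13*24)*24))*(-110) = (-135 + (13 + 11 + 2*13*(-4 + 312)*24))*(-110) = (-135 + (13 + 11 + 2*13*308*24))*(-110) = (-135 + (13 + 11 + 192192))*(-110) = (-135 + 192216)*(-110) = 192081*(-110) = -21128910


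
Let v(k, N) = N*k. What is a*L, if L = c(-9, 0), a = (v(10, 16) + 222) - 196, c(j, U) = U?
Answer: 0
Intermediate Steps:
a = 186 (a = (16*10 + 222) - 196 = (160 + 222) - 196 = 382 - 196 = 186)
L = 0
a*L = 186*0 = 0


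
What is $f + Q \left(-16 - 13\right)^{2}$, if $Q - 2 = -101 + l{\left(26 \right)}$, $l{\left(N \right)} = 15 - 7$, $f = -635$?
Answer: $-77166$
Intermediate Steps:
$l{\left(N \right)} = 8$ ($l{\left(N \right)} = 15 - 7 = 8$)
$Q = -91$ ($Q = 2 + \left(-101 + 8\right) = 2 - 93 = -91$)
$f + Q \left(-16 - 13\right)^{2} = -635 - 91 \left(-16 - 13\right)^{2} = -635 - 91 \left(-29\right)^{2} = -635 - 76531 = -77166$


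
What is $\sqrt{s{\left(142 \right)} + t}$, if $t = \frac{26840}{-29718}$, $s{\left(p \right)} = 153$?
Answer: $\frac{\sqrt{3731271557}}{4953} \approx 12.333$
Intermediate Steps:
$t = - \frac{13420}{14859}$ ($t = 26840 \left(- \frac{1}{29718}\right) = - \frac{13420}{14859} \approx -0.90316$)
$\sqrt{s{\left(142 \right)} + t} = \sqrt{153 - \frac{13420}{14859}} = \sqrt{\frac{2260007}{14859}} = \frac{\sqrt{3731271557}}{4953}$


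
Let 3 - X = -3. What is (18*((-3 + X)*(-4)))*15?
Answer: -3240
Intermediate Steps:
X = 6 (X = 3 - 1*(-3) = 3 + 3 = 6)
(18*((-3 + X)*(-4)))*15 = (18*((-3 + 6)*(-4)))*15 = (18*(3*(-4)))*15 = (18*(-12))*15 = -216*15 = -3240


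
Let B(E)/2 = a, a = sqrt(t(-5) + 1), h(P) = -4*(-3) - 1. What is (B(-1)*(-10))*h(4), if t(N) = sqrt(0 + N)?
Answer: -220*sqrt(1 + I*sqrt(5)) ≈ -288.92 - 187.29*I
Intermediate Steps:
h(P) = 11 (h(P) = 12 - 1 = 11)
t(N) = sqrt(N)
a = sqrt(1 + I*sqrt(5)) (a = sqrt(sqrt(-5) + 1) = sqrt(I*sqrt(5) + 1) = sqrt(1 + I*sqrt(5)) ≈ 1.3133 + 0.85132*I)
B(E) = 2*sqrt(1 + I*sqrt(5))
(B(-1)*(-10))*h(4) = ((2*sqrt(1 + I*sqrt(5)))*(-10))*11 = -20*sqrt(1 + I*sqrt(5))*11 = -220*sqrt(1 + I*sqrt(5))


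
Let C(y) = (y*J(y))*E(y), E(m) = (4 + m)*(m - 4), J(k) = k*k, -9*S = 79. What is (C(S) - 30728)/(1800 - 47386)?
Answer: 184892849/117035118 ≈ 1.5798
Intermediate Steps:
S = -79/9 (S = -⅑*79 = -79/9 ≈ -8.7778)
J(k) = k²
E(m) = (-4 + m)*(4 + m) (E(m) = (4 + m)*(-4 + m) = (-4 + m)*(4 + m))
C(y) = y³*(-16 + y²) (C(y) = (y*y²)*(-16 + y²) = y³*(-16 + y²))
(C(S) - 30728)/(1800 - 47386) = ((-79/9)³*(-16 + (-79/9)²) - 30728)/(1800 - 47386) = (-493039*(-16 + 6241/81)/729 - 30728)/(-45586) = (-493039/729*4945/81 - 30728)*(-1/45586) = (-2438077855/59049 - 30728)*(-1/45586) = -4252535527/59049*(-1/45586) = 184892849/117035118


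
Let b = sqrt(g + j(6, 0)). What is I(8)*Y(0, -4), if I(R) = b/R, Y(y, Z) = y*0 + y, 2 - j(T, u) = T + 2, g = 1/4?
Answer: 0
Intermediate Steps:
g = 1/4 ≈ 0.25000
j(T, u) = -T (j(T, u) = 2 - (T + 2) = 2 - (2 + T) = 2 + (-2 - T) = -T)
b = I*sqrt(23)/2 (b = sqrt(1/4 - 1*6) = sqrt(1/4 - 6) = sqrt(-23/4) = I*sqrt(23)/2 ≈ 2.3979*I)
Y(y, Z) = y (Y(y, Z) = 0 + y = y)
I(R) = I*sqrt(23)/(2*R) (I(R) = (I*sqrt(23)/2)/R = I*sqrt(23)/(2*R))
I(8)*Y(0, -4) = ((1/2)*I*sqrt(23)/8)*0 = ((1/2)*I*sqrt(23)*(1/8))*0 = (I*sqrt(23)/16)*0 = 0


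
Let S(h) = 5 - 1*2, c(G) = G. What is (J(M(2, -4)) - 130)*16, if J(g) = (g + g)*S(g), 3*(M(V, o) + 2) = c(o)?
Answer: -2400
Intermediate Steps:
M(V, o) = -2 + o/3
S(h) = 3 (S(h) = 5 - 2 = 3)
J(g) = 6*g (J(g) = (g + g)*3 = (2*g)*3 = 6*g)
(J(M(2, -4)) - 130)*16 = (6*(-2 + (⅓)*(-4)) - 130)*16 = (6*(-2 - 4/3) - 130)*16 = (6*(-10/3) - 130)*16 = (-20 - 130)*16 = -150*16 = -2400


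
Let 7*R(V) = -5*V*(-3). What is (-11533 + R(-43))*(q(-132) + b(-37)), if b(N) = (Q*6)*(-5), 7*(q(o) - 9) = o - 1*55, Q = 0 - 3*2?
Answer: -92443136/49 ≈ -1.8866e+6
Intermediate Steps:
R(V) = 15*V/7 (R(V) = (-5*V*(-3))/7 = (15*V)/7 = 15*V/7)
Q = -6 (Q = 0 - 6 = -6)
q(o) = 8/7 + o/7 (q(o) = 9 + (o - 1*55)/7 = 9 + (o - 55)/7 = 9 + (-55 + o)/7 = 9 + (-55/7 + o/7) = 8/7 + o/7)
b(N) = 180 (b(N) = -6*6*(-5) = -36*(-5) = 180)
(-11533 + R(-43))*(q(-132) + b(-37)) = (-11533 + (15/7)*(-43))*((8/7 + (⅐)*(-132)) + 180) = (-11533 - 645/7)*((8/7 - 132/7) + 180) = -81376*(-124/7 + 180)/7 = -81376/7*1136/7 = -92443136/49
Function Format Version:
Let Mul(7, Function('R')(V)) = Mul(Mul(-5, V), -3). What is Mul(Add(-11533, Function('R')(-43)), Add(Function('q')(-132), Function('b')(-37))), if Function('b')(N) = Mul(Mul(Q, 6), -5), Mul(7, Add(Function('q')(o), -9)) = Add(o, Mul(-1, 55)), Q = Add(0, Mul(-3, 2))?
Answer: Rational(-92443136, 49) ≈ -1.8866e+6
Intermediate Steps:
Function('R')(V) = Mul(Rational(15, 7), V) (Function('R')(V) = Mul(Rational(1, 7), Mul(Mul(-5, V), -3)) = Mul(Rational(1, 7), Mul(15, V)) = Mul(Rational(15, 7), V))
Q = -6 (Q = Add(0, -6) = -6)
Function('q')(o) = Add(Rational(8, 7), Mul(Rational(1, 7), o)) (Function('q')(o) = Add(9, Mul(Rational(1, 7), Add(o, Mul(-1, 55)))) = Add(9, Mul(Rational(1, 7), Add(o, -55))) = Add(9, Mul(Rational(1, 7), Add(-55, o))) = Add(9, Add(Rational(-55, 7), Mul(Rational(1, 7), o))) = Add(Rational(8, 7), Mul(Rational(1, 7), o)))
Function('b')(N) = 180 (Function('b')(N) = Mul(Mul(-6, 6), -5) = Mul(-36, -5) = 180)
Mul(Add(-11533, Function('R')(-43)), Add(Function('q')(-132), Function('b')(-37))) = Mul(Add(-11533, Mul(Rational(15, 7), -43)), Add(Add(Rational(8, 7), Mul(Rational(1, 7), -132)), 180)) = Mul(Add(-11533, Rational(-645, 7)), Add(Add(Rational(8, 7), Rational(-132, 7)), 180)) = Mul(Rational(-81376, 7), Add(Rational(-124, 7), 180)) = Mul(Rational(-81376, 7), Rational(1136, 7)) = Rational(-92443136, 49)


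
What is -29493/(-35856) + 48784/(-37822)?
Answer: -35206381/75341424 ≈ -0.46729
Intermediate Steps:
-29493/(-35856) + 48784/(-37822) = -29493*(-1/35856) + 48784*(-1/37822) = 3277/3984 - 24392/18911 = -35206381/75341424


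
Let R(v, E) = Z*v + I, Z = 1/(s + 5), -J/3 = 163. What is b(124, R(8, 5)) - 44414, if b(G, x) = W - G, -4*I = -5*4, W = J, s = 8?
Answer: -45027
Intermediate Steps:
J = -489 (J = -3*163 = -489)
W = -489
Z = 1/13 (Z = 1/(8 + 5) = 1/13 ≈ 0.076923)
I = 5 (I = -(-5)*4/4 = -¼*(-20) = 5)
R(v, E) = 5 + v/13 (R(v, E) = v/13 + 5 = 5 + v/13)
b(G, x) = -489 - G
b(124, R(8, 5)) - 44414 = (-489 - 1*124) - 44414 = (-489 - 124) - 44414 = -613 - 44414 = -45027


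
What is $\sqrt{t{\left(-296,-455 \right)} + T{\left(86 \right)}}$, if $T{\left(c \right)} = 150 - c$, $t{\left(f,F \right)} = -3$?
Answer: $\sqrt{61} \approx 7.8102$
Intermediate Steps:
$\sqrt{t{\left(-296,-455 \right)} + T{\left(86 \right)}} = \sqrt{-3 + \left(150 - 86\right)} = \sqrt{-3 + 64} = \sqrt{61}$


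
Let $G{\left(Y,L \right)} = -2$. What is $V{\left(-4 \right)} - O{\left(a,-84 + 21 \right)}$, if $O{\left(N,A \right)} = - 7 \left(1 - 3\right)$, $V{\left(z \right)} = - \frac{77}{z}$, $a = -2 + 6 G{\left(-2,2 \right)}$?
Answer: $\frac{21}{4} \approx 5.25$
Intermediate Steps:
$a = -14$ ($a = -2 + 6 \left(-2\right) = -2 - 12 = -14$)
$O{\left(N,A \right)} = 14$ ($O{\left(N,A \right)} = \left(-7\right) \left(-2\right) = 14$)
$V{\left(-4 \right)} - O{\left(a,-84 + 21 \right)} = - \frac{77}{-4} - 14 = \left(-77\right) \left(- \frac{1}{4}\right) - 14 = \frac{77}{4} - 14 = \frac{21}{4}$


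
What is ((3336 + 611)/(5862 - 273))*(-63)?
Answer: -27629/621 ≈ -44.491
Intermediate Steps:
((3336 + 611)/(5862 - 273))*(-63) = (3947/5589)*(-63) = -27629/621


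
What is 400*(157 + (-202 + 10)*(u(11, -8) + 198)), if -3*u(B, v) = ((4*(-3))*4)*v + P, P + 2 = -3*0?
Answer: -5364400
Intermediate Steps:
P = -2 (P = -2 - 3*0 = -2 + 0 = -2)
u(B, v) = ⅔ + 16*v (u(B, v) = -(((4*(-3))*4)*v - 2)/3 = -((-12*4)*v - 2)/3 = -(-48*v - 2)/3 = -(-2 - 48*v)/3 = ⅔ + 16*v)
400*(157 + (-202 + 10)*(u(11, -8) + 198)) = 400*(157 + (-202 + 10)*((⅔ + 16*(-8)) + 198)) = 400*(157 - 192*((⅔ - 128) + 198)) = 400*(157 - 192*(-382/3 + 198)) = 400*(157 - 192*212/3) = 400*(157 - 13568) = 400*(-13411) = -5364400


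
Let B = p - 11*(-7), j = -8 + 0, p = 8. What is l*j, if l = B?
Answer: -680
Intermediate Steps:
j = -8
B = 85 (B = 8 - 11*(-7) = 8 + 77 = 85)
l = 85
l*j = 85*(-8) = -680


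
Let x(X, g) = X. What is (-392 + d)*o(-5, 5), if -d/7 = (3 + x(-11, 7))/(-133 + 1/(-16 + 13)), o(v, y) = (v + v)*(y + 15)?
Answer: 78484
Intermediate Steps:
o(v, y) = 2*v*(15 + y) (o(v, y) = (2*v)*(15 + y) = 2*v*(15 + y))
d = -21/50 (d = -7*(3 - 11)/(-133 + 1/(-16 + 13)) = -(-56)/(-133 + 1/(-3)) = -(-56)/(-133 - 1/3) = -(-56)/(-400/3) = -(-56)*(-3)/400 = -7*3/50 = -21/50 ≈ -0.42000)
(-392 + d)*o(-5, 5) = (-392 - 21/50)*(2*(-5)*(15 + 5)) = -19621*(-5)*20/25 = -19621/50*(-200) = 78484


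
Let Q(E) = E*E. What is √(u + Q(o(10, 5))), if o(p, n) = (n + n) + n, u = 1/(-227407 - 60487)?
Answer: √18648664640206/287894 ≈ 15.000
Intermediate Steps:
u = -1/287894 (u = 1/(-287894) = -1/287894 ≈ -3.4735e-6)
o(p, n) = 3*n (o(p, n) = 2*n + n = 3*n)
Q(E) = E²
√(u + Q(o(10, 5))) = √(-1/287894 + (3*5)²) = √(-1/287894 + 15²) = √(-1/287894 + 225) = √(64776149/287894) = √18648664640206/287894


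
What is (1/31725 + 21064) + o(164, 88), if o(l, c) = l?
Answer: 673458301/31725 ≈ 21228.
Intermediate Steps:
(1/31725 + 21064) + o(164, 88) = (1/31725 + 21064) + 164 = 668255401/31725 + 164 = 673458301/31725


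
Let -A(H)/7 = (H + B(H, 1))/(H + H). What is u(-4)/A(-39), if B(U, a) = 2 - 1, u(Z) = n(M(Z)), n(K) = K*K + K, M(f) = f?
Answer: -468/133 ≈ -3.5188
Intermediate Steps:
n(K) = K + K**2 (n(K) = K**2 + K = K + K**2)
u(Z) = Z*(1 + Z)
B(U, a) = 1
A(H) = -7*(1 + H)/(2*H) (A(H) = -7*(H + 1)/(H + H) = -7*(1 + H)/(2*H))
u(-4)/A(-39) = (-4*(1 - 4))/(((7/2)*(-1 - 1*(-39))/(-39))) = (-4*(-3))/(((7/2)*(-1/39)*(-1 + 39))) = 12/(((7/2)*(-1/39)*38)) = 12/(-133/39) = 12*(-39/133) = -468/133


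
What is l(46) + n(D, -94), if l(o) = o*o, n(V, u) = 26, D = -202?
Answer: 2142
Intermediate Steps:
l(o) = o²
l(46) + n(D, -94) = 46² + 26 = 2116 + 26 = 2142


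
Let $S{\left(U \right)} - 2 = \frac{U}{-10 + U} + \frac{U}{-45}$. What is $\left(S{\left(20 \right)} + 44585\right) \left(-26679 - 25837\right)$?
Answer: $- \frac{21074513252}{9} \approx -2.3416 \cdot 10^{9}$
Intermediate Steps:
$S{\left(U \right)} = 2 - \frac{U}{45} + \frac{U}{-10 + U}$ ($S{\left(U \right)} = 2 + \left(\frac{U}{-10 + U} + \frac{U}{-45}\right) = 2 + \left(\frac{U}{-10 + U} + U \left(- \frac{1}{45}\right)\right) = 2 - \left(\frac{U}{45} - \frac{U}{-10 + U}\right) = 2 - \frac{U}{45} + \frac{U}{-10 + U}$)
$\left(S{\left(20 \right)} + 44585\right) \left(-26679 - 25837\right) = \left(\frac{-900 - 20^{2} + 145 \cdot 20}{45 \left(-10 + 20\right)} + 44585\right) \left(-26679 - 25837\right) = \left(\frac{-900 - 400 + 2900}{45 \cdot 10} + 44585\right) \left(-52516\right) = \left(\frac{1}{45} \cdot \frac{1}{10} \left(-900 - 400 + 2900\right) + 44585\right) \left(-52516\right) = \left(\frac{1}{45} \cdot \frac{1}{10} \cdot 1600 + 44585\right) \left(-52516\right) = \left(\frac{32}{9} + 44585\right) \left(-52516\right) = \frac{401297}{9} \left(-52516\right) = - \frac{21074513252}{9}$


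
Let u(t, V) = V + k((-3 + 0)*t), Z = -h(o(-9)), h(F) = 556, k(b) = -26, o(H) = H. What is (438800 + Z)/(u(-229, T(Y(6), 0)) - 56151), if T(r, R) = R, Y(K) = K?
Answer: -438244/56177 ≈ -7.8011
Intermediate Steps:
Z = -556 (Z = -1*556 = -556)
u(t, V) = -26 + V (u(t, V) = V - 26 = -26 + V)
(438800 + Z)/(u(-229, T(Y(6), 0)) - 56151) = (438800 - 556)/((-26 + 0) - 56151) = 438244/(-26 - 56151) = 438244/(-56177) = 438244*(-1/56177) = -438244/56177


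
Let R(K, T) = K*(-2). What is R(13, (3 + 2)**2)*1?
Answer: -26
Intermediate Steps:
R(K, T) = -2*K
R(13, (3 + 2)**2)*1 = -2*13*1 = -26*1 = -26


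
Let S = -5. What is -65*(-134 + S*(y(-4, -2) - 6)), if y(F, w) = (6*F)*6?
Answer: -40040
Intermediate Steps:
y(F, w) = 36*F
-65*(-134 + S*(y(-4, -2) - 6)) = -65*(-134 - 5*(36*(-4) - 6)) = -65*(-134 - 5*(-144 - 6)) = -65*(-134 - 5*(-150)) = -65*(-134 + 750) = -65*616 = -40040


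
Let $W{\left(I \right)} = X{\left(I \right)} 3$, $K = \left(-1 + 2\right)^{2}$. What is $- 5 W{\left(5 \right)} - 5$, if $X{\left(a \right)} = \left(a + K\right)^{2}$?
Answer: $-545$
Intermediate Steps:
$K = 1$ ($K = 1^{2} = 1$)
$X{\left(a \right)} = \left(1 + a\right)^{2}$ ($X{\left(a \right)} = \left(a + 1\right)^{2} = \left(1 + a\right)^{2}$)
$W{\left(I \right)} = 3 \left(1 + I\right)^{2}$ ($W{\left(I \right)} = \left(1 + I\right)^{2} \cdot 3 = 3 \left(1 + I\right)^{2}$)
$- 5 W{\left(5 \right)} - 5 = - 5 \cdot 3 \left(1 + 5\right)^{2} - 5 = - 5 \cdot 3 \cdot 6^{2} - 5 = - 5 \cdot 3 \cdot 36 - 5 = \left(-5\right) 108 - 5 = -540 - 5 = -545$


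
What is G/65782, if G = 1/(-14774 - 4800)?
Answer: -1/1287616868 ≈ -7.7663e-10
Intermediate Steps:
G = -1/19574 (G = 1/(-19574) = -1/19574 ≈ -5.1088e-5)
G/65782 = -1/19574/65782 = -1/19574*1/65782 = -1/1287616868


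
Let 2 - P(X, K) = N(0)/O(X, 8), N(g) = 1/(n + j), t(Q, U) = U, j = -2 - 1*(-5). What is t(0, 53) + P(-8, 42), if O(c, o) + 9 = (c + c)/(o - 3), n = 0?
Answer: 10070/183 ≈ 55.027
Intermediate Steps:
j = 3 (j = -2 + 5 = 3)
O(c, o) = -9 + 2*c/(-3 + o) (O(c, o) = -9 + (c + c)/(o - 3) = -9 + (2*c)/(-3 + o) = -9 + 2*c/(-3 + o))
N(g) = ⅓ (N(g) = 1/(0 + 3) = 1/3 = ⅓)
P(X, K) = 2 - 1/(3*(-9 + 2*X/5)) (P(X, K) = 2 - 1/(3*((27 - 9*8 + 2*X)/(-3 + 8))) = 2 - 1/(3*((27 - 72 + 2*X)/5)) = 2 - 1/(3*((-45 + 2*X)/5)) = 2 - 1/(3*(-9 + 2*X/5)))
t(0, 53) + P(-8, 42) = 53 + (-275 + 12*(-8))/(3*(-45 + 2*(-8))) = 53 + (-275 - 96)/(3*(-45 - 16)) = 53 + (⅓)*(-371)/(-61) = 53 + (⅓)*(-1/61)*(-371) = 53 + 371/183 = 10070/183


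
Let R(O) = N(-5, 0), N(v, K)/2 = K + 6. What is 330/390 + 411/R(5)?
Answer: 1825/52 ≈ 35.096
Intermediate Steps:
N(v, K) = 12 + 2*K (N(v, K) = 2*(K + 6) = 2*(6 + K) = 12 + 2*K)
R(O) = 12 (R(O) = 12 + 2*0 = 12 + 0 = 12)
330/390 + 411/R(5) = 330/390 + 411/12 = 330*(1/390) + 411*(1/12) = 11/13 + 137/4 = 1825/52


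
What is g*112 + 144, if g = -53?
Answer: -5792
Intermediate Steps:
g*112 + 144 = -53*112 + 144 = -5936 + 144 = -5792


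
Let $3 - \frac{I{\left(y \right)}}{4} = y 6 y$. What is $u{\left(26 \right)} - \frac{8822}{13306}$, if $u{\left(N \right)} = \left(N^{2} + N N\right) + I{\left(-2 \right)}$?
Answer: $\frac{8431593}{6653} \approx 1267.3$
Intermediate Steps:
$I{\left(y \right)} = 12 - 24 y^{2}$ ($I{\left(y \right)} = 12 - 4 y 6 y = 12 - 4 \cdot 6 y y = 12 - 4 \cdot 6 y^{2} = 12 - 24 y^{2}$)
$u{\left(N \right)} = -84 + 2 N^{2}$ ($u{\left(N \right)} = \left(N^{2} + N N\right) + \left(12 - 24 \left(-2\right)^{2}\right) = \left(N^{2} + N^{2}\right) + \left(12 - 96\right) = 2 N^{2} + \left(12 - 96\right) = 2 N^{2} - 84 = -84 + 2 N^{2}$)
$u{\left(26 \right)} - \frac{8822}{13306} = \left(-84 + 2 \cdot 26^{2}\right) - \frac{8822}{13306} = \left(-84 + 2 \cdot 676\right) - 8822 \cdot \frac{1}{13306} = \left(-84 + 1352\right) - \frac{4411}{6653} = 1268 - \frac{4411}{6653} = \frac{8431593}{6653}$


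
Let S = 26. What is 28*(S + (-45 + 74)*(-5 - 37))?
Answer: -33376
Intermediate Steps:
28*(S + (-45 + 74)*(-5 - 37)) = 28*(26 + (-45 + 74)*(-5 - 37)) = 28*(26 + 29*(-42)) = 28*(26 - 1218) = 28*(-1192) = -33376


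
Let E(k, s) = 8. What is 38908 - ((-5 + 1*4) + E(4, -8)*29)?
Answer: 38677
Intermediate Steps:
38908 - ((-5 + 1*4) + E(4, -8)*29) = 38908 - ((-5 + 1*4) + 8*29) = 38908 - ((-5 + 4) + 232) = 38908 - (-1 + 232) = 38908 - 1*231 = 38908 - 231 = 38677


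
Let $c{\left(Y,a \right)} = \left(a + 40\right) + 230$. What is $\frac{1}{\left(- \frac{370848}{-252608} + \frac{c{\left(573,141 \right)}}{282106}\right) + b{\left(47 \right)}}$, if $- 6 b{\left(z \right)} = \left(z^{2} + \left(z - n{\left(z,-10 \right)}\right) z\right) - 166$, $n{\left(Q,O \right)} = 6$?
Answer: $- \frac{1670208573}{1102666910984} \approx -0.0015147$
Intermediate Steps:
$c{\left(Y,a \right)} = 270 + a$ ($c{\left(Y,a \right)} = \left(40 + a\right) + 230 = 270 + a$)
$b{\left(z \right)} = \frac{83}{3} - \frac{z^{2}}{6} - \frac{z \left(-6 + z\right)}{6}$ ($b{\left(z \right)} = - \frac{\left(z^{2} + \left(z - 6\right) z\right) - 166}{6} = - \frac{\left(z^{2} + \left(-6 + z\right) z\right) - 166}{6} = - \frac{\left(z^{2} + z \left(-6 + z\right)\right) - 166}{6} = - \frac{-166 + z^{2} + z \left(-6 + z\right)}{6} = \frac{83}{3} - \frac{z^{2}}{6} - \frac{z \left(-6 + z\right)}{6}$)
$\frac{1}{\left(- \frac{370848}{-252608} + \frac{c{\left(573,141 \right)}}{282106}\right) + b{\left(47 \right)}} = \frac{1}{\left(- \frac{370848}{-252608} + \frac{270 + 141}{282106}\right) + \left(\frac{83}{3} + 47 - \frac{47^{2}}{3}\right)} = \frac{1}{\left(\left(-370848\right) \left(- \frac{1}{252608}\right) + 411 \cdot \frac{1}{282106}\right) + \left(\frac{83}{3} + 47 - \frac{2209}{3}\right)} = \frac{1}{\left(\frac{11589}{7894} + \frac{411}{282106}\right) + \left(\frac{83}{3} + 47 - \frac{2209}{3}\right)} = \frac{1}{\frac{818142717}{556736191} - \frac{1985}{3}} = \frac{1}{- \frac{1102666910984}{1670208573}} = - \frac{1670208573}{1102666910984}$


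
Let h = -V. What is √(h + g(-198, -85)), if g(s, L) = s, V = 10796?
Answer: I*√10994 ≈ 104.85*I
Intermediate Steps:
h = -10796 (h = -1*10796 = -10796)
√(h + g(-198, -85)) = √(-10796 - 198) = √(-10994) = I*√10994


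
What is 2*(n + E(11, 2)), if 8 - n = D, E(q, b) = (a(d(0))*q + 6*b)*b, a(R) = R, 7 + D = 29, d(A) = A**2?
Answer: 20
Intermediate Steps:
D = 22 (D = -7 + 29 = 22)
E(q, b) = 6*b**2 (E(q, b) = (0**2*q + 6*b)*b = (0*q + 6*b)*b = (0 + 6*b)*b = (6*b)*b = 6*b**2)
n = -14 (n = 8 - 1*22 = 8 - 22 = -14)
2*(n + E(11, 2)) = 2*(-14 + 6*2**2) = 2*(-14 + 6*4) = 2*(-14 + 24) = 2*10 = 20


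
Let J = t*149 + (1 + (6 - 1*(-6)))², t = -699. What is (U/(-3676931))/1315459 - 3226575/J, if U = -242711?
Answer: 15606465690761318377/502945542202642078 ≈ 31.030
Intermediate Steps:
J = -103982 (J = -699*149 + (1 + (6 - 1*(-6)))² = -104151 + (1 + (6 + 6))² = -104151 + (1 + 12)² = -104151 + 13² = -104151 + 169 = -103982)
(U/(-3676931))/1315459 - 3226575/J = -242711/(-3676931)/1315459 - 3226575/(-103982) = -242711*(-1/3676931)*(1/1315459) - 3226575*(-1/103982) = (242711/3676931)*(1/1315459) + 3226575/103982 = 242711/4836851976329 + 3226575/103982 = 15606465690761318377/502945542202642078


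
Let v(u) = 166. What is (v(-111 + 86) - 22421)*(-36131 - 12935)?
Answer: 1091963830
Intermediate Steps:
(v(-111 + 86) - 22421)*(-36131 - 12935) = (166 - 22421)*(-36131 - 12935) = -22255*(-49066) = 1091963830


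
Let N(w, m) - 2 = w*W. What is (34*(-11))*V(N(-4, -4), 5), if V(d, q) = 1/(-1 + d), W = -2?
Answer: -374/9 ≈ -41.556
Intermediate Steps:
N(w, m) = 2 - 2*w (N(w, m) = 2 + w*(-2) = 2 - 2*w)
(34*(-11))*V(N(-4, -4), 5) = (34*(-11))/(-1 + (2 - 2*(-4))) = -374/(-1 + (2 + 8)) = -374/(-1 + 10) = -374/9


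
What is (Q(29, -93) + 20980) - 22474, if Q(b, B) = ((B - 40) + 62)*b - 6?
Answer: -3559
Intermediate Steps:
Q(b, B) = -6 + b*(22 + B) (Q(b, B) = ((-40 + B) + 62)*b - 6 = (22 + B)*b - 6 = b*(22 + B) - 6 = -6 + b*(22 + B))
(Q(29, -93) + 20980) - 22474 = ((-6 + 22*29 - 93*29) + 20980) - 22474 = ((-6 + 638 - 2697) + 20980) - 22474 = (-2065 + 20980) - 22474 = 18915 - 22474 = -3559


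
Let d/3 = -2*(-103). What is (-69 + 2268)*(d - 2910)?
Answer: -5040108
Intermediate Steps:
d = 618 (d = 3*(-2*(-103)) = 3*206 = 618)
(-69 + 2268)*(d - 2910) = (-69 + 2268)*(618 - 2910) = 2199*(-2292) = -5040108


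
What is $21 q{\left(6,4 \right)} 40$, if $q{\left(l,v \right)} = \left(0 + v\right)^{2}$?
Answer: $13440$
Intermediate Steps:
$q{\left(l,v \right)} = v^{2}$
$21 q{\left(6,4 \right)} 40 = 21 \cdot 4^{2} \cdot 40 = 21 \cdot 16 \cdot 40 = 336 \cdot 40 = 13440$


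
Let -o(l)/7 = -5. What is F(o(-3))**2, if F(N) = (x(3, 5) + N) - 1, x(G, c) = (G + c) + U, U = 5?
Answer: 2209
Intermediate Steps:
x(G, c) = 5 + G + c (x(G, c) = (G + c) + 5 = 5 + G + c)
o(l) = 35 (o(l) = -7*(-5) = 35)
F(N) = 12 + N (F(N) = ((5 + 3 + 5) + N) - 1 = (13 + N) - 1 = 12 + N)
F(o(-3))**2 = (12 + 35)**2 = 47**2 = 2209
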